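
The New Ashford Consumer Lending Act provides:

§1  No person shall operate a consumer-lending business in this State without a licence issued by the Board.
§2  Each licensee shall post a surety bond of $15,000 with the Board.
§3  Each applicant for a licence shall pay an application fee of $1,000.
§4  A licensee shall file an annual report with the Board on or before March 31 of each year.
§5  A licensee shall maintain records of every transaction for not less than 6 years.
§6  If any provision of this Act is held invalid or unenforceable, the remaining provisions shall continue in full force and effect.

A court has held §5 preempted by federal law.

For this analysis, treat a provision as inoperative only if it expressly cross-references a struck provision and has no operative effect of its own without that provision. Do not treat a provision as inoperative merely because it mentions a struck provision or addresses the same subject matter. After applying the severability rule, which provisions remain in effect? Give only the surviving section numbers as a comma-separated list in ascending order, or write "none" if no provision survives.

1, 2, 3, 4, 6

§5 is struck. Nothing else in the Act is defined by reference to §5. §6 is a severability clause and preserves every provision that can still be given independent effect. That leaves §1, §2, §3, §4, and §6 in effect.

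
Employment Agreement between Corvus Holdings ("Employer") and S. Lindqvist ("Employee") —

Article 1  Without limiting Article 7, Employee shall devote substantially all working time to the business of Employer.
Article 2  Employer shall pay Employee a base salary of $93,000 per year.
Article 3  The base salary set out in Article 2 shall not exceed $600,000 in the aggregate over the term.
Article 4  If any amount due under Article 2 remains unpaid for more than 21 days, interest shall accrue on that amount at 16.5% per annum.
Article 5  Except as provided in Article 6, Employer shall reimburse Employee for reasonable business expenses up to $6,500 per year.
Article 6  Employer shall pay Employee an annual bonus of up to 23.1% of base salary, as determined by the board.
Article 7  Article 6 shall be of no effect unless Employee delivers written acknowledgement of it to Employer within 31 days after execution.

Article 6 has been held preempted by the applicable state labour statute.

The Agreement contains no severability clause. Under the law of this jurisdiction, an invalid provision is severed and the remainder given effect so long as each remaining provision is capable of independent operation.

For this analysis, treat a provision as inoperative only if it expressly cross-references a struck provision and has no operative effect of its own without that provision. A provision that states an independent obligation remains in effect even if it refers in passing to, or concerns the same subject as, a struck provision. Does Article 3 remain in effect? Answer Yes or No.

Article 6 is struck. Article 7 has no operative effect of its own apart from Article 6 and is therefore inoperative. Article 1 mentions Article 7 but its own obligation stands independently of Article 7, so Article 1 is not affected. Article 5 mentions Article 6 but its own obligation stands independently of Article 6, so Article 5 is not affected. With no severability clause, the stated default rule severs what cannot stand and enforces each remaining provision that can operate on its own. That leaves Article 1, Article 2, Article 3, Article 4, and Article 5 in effect. Article 3 is among the surviving provisions, so the answer is yes.

Yes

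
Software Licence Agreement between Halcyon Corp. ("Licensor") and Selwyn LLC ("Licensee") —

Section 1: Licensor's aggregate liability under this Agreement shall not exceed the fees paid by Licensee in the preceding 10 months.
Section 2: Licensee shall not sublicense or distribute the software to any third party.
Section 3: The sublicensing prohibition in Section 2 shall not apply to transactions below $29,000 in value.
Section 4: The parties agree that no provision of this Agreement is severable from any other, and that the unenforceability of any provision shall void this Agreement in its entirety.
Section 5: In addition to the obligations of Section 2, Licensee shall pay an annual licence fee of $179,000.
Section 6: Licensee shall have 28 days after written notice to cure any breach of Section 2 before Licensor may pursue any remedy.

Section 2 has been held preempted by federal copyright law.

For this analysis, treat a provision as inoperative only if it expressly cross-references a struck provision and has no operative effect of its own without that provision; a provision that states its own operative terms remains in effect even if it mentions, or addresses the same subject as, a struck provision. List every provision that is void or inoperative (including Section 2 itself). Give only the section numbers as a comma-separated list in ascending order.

Section 2 is struck. Section 3 has no operative effect of its own apart from Section 2 and is therefore inoperative. Section 6 merely fixes the cure period for breach of Section 2; with Section 2 gone it has nothing to operate on and falls away. Section 4 provides that the Agreement is not severable, so the invalidity of any one provision voids the entire Agreement. No provision of the Agreement survives.

1, 2, 3, 4, 5, 6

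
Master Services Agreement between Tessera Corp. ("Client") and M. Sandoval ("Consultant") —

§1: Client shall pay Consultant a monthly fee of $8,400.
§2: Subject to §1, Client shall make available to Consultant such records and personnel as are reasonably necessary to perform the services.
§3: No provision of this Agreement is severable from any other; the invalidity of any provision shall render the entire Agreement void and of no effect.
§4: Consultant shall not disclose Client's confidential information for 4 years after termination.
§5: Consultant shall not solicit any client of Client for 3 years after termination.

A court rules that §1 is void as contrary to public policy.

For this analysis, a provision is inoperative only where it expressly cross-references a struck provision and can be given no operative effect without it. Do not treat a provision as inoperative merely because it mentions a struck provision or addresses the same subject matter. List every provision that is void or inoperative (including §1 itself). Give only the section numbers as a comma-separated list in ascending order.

§1 is struck. Nothing else in the Agreement is defined by reference to §1. §3 provides that the Agreement is not severable, so the invalidity of any one provision voids the entire Agreement. No provision of the Agreement survives.

1, 2, 3, 4, 5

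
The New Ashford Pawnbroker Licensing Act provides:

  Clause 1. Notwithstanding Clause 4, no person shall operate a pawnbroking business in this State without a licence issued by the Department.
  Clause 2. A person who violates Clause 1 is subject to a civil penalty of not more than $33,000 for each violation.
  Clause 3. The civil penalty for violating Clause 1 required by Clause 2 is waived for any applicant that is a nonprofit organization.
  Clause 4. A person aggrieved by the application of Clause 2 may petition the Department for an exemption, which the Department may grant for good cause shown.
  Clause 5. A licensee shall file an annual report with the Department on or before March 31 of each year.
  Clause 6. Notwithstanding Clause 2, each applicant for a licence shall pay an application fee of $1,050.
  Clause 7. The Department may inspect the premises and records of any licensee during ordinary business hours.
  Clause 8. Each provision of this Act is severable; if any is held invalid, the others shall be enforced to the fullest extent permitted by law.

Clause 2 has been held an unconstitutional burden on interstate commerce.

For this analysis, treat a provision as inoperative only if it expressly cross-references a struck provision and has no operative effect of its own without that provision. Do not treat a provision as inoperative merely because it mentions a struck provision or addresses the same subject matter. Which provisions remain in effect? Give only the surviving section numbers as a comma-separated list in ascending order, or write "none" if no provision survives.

Clause 2 is struck. Clause 3 has no operative effect of its own apart from Clause 2 and is therefore inoperative. Clause 4 merely fixes the exemption procedure for Clause 2; with Clause 2 gone it has nothing to operate on and falls away. Although Clause 1 refers to Clause 4, its operative terms do not depend on Clause 4, so it remains in effect. Clause 6 mentions Clause 2 but its own obligation stands independently of Clause 2, so Clause 6 is not affected. Clause 8 is a severability clause and preserves every provision that can still be given independent effect. That leaves Clause 1, Clause 5, Clause 6, Clause 7, and Clause 8 in effect.

1, 5, 6, 7, 8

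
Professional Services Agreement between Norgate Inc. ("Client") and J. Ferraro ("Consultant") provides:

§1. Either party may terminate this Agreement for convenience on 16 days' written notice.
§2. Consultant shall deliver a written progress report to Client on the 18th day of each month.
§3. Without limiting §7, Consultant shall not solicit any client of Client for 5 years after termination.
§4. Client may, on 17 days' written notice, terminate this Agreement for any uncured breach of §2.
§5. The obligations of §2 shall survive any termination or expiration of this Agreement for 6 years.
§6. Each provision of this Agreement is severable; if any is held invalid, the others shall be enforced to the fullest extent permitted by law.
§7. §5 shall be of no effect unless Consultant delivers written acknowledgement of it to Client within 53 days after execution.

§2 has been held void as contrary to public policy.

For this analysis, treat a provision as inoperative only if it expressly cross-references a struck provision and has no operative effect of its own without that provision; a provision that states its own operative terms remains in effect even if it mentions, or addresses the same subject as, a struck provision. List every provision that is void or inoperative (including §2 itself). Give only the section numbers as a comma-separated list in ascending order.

§2 is struck. The only function of §4 is the termination right for breach of §2, so it cannot stand once §2 is removed. §5 operates only by reference to §2, so it falls with §2. §7 merely fixes the acknowledgement condition for §5; with §5 gone it has nothing to operate on and falls away. Although §3 refers to §7, its operative terms do not depend on §7, so it remains in effect. Under the severability clause in §6, the remaining provisions continue in force. That leaves §1, §3, and §6 in effect.

2, 4, 5, 7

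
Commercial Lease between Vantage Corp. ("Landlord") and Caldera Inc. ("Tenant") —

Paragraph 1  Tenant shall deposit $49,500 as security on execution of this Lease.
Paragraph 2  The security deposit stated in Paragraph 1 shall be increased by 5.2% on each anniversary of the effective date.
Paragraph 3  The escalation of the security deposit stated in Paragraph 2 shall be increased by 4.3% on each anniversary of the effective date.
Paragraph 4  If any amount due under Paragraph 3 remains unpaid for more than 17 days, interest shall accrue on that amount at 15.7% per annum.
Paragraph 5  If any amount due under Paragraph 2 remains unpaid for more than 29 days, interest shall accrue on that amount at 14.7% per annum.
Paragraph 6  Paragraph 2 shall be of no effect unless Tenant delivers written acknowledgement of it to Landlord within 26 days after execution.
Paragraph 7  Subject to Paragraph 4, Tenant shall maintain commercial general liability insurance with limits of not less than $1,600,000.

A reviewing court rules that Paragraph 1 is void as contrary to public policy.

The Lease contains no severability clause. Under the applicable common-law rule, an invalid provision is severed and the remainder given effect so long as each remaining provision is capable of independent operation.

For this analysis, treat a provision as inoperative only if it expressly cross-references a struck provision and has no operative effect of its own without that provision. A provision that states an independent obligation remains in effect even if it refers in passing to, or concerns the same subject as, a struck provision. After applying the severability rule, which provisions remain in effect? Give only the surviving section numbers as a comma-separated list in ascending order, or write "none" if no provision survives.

Paragraph 1 is struck. Paragraph 2 has no operative effect of its own apart from Paragraph 1 and is therefore inoperative. Paragraph 3 does nothing except set the escalation of the escalation of the security deposit by reference to Paragraph 2; with Paragraph 2 gone it has no independent effect and is inoperative. The whole of Paragraph 5 is the default interest on the escalation of the security deposit, defined by reference to Paragraph 2, so Paragraph 5 cannot stand once Paragraph 2 is removed. The only function of Paragraph 6 is the acknowledgement condition for Paragraph 2, so it cannot stand once Paragraph 2 is removed. The whole of Paragraph 4 is the default interest on the escalation of the escalation of the security deposit, defined by reference to Paragraph 3, so Paragraph 4 cannot stand once Paragraph 3 is removed. Paragraph 7 mentions Paragraph 4 but its own obligation stands independently of Paragraph 4, so Paragraph 7 is not affected. With no severability clause, the stated default rule severs what cannot stand and enforces each remaining provision that can operate on its own. Only Paragraph 7 remains in effect.

7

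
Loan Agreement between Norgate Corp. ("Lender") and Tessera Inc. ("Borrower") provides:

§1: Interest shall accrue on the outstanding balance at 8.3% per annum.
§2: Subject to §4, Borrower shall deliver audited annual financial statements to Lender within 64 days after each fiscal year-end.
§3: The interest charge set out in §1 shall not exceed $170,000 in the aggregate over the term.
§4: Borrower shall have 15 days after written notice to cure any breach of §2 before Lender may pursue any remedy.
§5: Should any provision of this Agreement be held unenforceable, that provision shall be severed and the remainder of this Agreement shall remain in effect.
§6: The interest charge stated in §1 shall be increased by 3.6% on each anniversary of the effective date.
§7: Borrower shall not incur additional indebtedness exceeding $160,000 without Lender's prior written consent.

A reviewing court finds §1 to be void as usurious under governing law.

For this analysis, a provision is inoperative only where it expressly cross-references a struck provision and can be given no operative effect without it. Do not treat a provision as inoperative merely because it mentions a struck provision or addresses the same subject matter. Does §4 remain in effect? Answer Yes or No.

Yes

§1 is struck. §3 does nothing except set the aggregate cap on the interest charge by reference to §1; with §1 gone it has no independent effect and is inoperative. §6 does nothing except set the escalation of the interest charge by reference to §1; with §1 gone it has no independent effect and is inoperative. Under the severability clause in §5, the remaining provisions continue in force. The provisions still in force are §2, §4, §5, and §7. §4 is among the surviving provisions, so the answer is yes.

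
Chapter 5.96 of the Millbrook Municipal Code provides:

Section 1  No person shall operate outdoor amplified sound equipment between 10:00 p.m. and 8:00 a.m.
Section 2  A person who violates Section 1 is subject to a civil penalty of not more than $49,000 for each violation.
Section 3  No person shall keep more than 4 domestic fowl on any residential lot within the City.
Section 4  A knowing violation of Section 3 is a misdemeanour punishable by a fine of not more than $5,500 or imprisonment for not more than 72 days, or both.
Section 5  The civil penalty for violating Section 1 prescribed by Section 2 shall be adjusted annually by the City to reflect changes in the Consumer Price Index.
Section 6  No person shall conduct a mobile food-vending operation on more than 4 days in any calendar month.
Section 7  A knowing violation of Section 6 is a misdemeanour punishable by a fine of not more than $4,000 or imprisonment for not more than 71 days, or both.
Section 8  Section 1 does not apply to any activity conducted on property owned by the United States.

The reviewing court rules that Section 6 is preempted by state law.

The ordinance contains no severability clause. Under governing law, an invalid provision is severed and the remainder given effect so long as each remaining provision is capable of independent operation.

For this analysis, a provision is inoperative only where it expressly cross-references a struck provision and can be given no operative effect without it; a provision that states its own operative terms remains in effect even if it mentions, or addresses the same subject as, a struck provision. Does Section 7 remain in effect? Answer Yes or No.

No

Section 6 is struck. Section 7 merely fixes the criminal penalty for violating Section 6; with Section 6 gone it has nothing to operate on and falls away. With no severability clause, the stated default rule severs what cannot stand and enforces each remaining provision that can operate on its own. That leaves Section 1, Section 2, Section 3, Section 4, Section 5, and Section 8 in effect. Section 7 is among the inoperative provisions, so the answer is no.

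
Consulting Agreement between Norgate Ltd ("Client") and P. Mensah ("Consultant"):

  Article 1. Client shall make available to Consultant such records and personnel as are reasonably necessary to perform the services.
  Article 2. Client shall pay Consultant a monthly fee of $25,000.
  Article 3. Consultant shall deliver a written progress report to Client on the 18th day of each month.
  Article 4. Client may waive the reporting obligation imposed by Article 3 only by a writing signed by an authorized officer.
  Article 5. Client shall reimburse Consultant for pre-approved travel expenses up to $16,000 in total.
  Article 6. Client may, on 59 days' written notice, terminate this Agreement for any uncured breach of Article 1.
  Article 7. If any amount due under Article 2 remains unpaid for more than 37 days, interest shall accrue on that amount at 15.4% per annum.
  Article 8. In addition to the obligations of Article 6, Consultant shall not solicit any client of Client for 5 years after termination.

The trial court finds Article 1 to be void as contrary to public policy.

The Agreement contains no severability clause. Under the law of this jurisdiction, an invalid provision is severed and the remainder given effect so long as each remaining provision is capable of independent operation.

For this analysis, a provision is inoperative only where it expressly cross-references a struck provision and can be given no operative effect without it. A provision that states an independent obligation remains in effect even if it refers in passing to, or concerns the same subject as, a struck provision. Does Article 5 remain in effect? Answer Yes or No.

Article 1 is struck. Article 6 merely fixes the termination right for breach of Article 1; with Article 1 gone it has nothing to operate on and falls away. Although Article 8 refers to Article 6, its operative terms do not depend on Article 6, so it remains in effect. Under the stated default rule, only provisions that cannot operate independently fall away; the rest are enforced. The provisions still in force are Article 2, Article 3, Article 4, Article 5, Article 7, and Article 8. Article 5 is among the surviving provisions, so the answer is yes.

Yes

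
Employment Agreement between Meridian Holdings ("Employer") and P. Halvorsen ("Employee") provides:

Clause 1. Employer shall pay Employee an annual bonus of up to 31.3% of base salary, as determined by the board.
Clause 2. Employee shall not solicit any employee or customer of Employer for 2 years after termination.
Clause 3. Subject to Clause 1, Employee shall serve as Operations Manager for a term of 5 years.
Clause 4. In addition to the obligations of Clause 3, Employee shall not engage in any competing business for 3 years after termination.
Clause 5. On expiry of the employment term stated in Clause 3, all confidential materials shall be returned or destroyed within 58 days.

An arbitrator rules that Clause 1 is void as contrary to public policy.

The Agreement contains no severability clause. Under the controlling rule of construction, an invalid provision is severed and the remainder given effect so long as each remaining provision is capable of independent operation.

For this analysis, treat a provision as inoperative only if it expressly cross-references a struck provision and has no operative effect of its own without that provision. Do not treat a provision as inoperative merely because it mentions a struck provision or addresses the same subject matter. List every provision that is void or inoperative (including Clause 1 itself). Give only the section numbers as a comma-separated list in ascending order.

Clause 1 is struck. Although Clause 3 refers to Clause 1, its operative terms do not depend on Clause 1, so it remains in effect. Nothing else in the Agreement is defined by reference to Clause 1. Under the stated default rule, only provisions that cannot operate independently fall away; the rest are enforced. The provisions still in force are Clause 2, Clause 3, Clause 4, and Clause 5.

1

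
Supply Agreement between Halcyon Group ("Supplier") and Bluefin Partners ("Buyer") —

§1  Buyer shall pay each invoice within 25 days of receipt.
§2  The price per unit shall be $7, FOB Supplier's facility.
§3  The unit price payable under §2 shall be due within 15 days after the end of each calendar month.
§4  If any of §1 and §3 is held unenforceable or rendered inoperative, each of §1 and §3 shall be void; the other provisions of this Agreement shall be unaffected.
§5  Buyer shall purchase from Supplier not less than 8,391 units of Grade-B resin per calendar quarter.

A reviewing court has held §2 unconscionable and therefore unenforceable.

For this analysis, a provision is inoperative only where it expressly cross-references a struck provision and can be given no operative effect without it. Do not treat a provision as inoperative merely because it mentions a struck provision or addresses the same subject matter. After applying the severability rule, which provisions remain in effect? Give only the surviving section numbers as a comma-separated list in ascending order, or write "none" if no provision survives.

§2 is struck. §3 does nothing except set the payment deadline for the unit price by reference to §2; with §2 gone it has no independent effect and is inoperative. §4 declares §1 and §3 mutually dependent; since one of them has fallen, all of them are of no effect. That brings down §1 as well. The remainder continues in force under §4. §4 and §5 remain in effect.

4, 5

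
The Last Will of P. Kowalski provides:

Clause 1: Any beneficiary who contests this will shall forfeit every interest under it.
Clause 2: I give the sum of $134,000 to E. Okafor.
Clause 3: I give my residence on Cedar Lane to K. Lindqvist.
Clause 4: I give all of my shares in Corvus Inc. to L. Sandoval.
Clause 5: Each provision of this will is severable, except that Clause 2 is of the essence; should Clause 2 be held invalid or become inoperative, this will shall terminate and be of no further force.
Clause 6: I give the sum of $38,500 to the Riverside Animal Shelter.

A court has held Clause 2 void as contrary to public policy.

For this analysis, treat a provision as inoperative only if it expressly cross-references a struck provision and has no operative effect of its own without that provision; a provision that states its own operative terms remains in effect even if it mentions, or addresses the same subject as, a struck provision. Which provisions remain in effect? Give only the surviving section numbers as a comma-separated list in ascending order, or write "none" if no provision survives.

none

Clause 2 is struck. No other provision's operative terms depend on Clause 2. Clause 5 makes Clause 2 an essential term, and Clause 2 is the provision held invalid; under Clause 5, the entire will is therefore void. No provision of the will survives.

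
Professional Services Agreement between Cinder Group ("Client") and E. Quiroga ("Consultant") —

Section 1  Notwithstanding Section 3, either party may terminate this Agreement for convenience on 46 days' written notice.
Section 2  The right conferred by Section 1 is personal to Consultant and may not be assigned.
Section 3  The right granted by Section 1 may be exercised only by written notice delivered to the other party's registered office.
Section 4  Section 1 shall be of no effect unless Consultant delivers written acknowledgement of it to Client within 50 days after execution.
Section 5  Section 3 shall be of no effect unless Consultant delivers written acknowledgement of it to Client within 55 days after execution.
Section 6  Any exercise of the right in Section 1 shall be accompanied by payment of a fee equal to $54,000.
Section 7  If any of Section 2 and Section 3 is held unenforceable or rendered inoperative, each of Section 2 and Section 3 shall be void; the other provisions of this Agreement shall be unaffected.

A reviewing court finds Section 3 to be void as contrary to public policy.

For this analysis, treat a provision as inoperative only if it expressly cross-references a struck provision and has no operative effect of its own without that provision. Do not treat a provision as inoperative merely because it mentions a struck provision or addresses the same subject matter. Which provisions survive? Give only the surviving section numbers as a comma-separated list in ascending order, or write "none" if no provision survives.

1, 4, 6, 7

Section 3 is struck. Section 5 merely fixes the acknowledgement condition for Section 3; with Section 3 gone it has nothing to operate on and falls away. Although Section 1 refers to Section 3, its operative terms do not depend on Section 3, so it remains in effect. Section 7 declares Section 2 and Section 3 mutually dependent; since one of them has fallen, all of them are of no effect. That brings down Section 2 as well. The remainder continues in force under Section 7. Section 1, Section 4, Section 6, and Section 7 remain in effect.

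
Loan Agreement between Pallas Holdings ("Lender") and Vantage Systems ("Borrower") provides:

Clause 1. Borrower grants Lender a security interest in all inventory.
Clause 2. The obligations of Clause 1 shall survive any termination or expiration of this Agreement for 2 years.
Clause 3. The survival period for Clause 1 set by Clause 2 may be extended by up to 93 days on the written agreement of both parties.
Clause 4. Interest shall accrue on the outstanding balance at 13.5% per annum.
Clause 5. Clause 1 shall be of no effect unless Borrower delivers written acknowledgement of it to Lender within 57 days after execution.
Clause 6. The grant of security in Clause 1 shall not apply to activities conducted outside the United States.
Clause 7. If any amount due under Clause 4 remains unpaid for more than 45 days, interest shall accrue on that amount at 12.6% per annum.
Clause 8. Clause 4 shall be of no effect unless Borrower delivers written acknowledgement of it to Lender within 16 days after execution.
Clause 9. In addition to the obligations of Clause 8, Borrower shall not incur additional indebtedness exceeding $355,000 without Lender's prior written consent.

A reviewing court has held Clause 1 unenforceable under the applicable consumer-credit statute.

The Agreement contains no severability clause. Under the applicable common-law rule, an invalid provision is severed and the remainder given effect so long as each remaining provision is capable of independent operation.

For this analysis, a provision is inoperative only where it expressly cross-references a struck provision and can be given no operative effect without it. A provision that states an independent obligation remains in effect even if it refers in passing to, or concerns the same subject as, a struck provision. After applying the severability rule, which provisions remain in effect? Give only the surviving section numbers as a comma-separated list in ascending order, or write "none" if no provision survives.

Clause 1 is struck. Clause 2 has no operative effect of its own apart from Clause 1 and is therefore inoperative. The only function of Clause 5 is the acknowledgement condition for Clause 1, so it cannot stand once Clause 1 is removed. Clause 6 operates only by reference to Clause 1, so it falls with Clause 1. Clause 3 does nothing except set the extension of the survival period for Clause 1 by reference to Clause 2; with Clause 2 gone it has no independent effect and is inoperative. With no severability clause, the stated default rule severs what cannot stand and enforces each remaining provision that can operate on its own. That leaves Clause 4, Clause 7, Clause 8, and Clause 9 in effect.

4, 7, 8, 9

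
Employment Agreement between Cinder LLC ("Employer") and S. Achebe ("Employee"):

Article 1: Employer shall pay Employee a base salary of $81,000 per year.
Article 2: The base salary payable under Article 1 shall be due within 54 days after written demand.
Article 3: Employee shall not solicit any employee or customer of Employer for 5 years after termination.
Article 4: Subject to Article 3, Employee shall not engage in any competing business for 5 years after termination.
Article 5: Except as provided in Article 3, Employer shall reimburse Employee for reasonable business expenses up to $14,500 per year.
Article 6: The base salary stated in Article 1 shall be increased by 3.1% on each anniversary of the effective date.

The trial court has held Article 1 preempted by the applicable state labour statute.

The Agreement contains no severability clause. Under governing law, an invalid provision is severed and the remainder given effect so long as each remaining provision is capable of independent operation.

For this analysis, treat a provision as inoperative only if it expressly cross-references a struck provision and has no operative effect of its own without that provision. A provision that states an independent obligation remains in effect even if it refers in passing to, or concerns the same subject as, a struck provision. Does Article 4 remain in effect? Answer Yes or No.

Yes

Article 1 is struck. The whole of Article 2 is the payment deadline for the base salary, defined by reference to Article 1, so Article 2 cannot stand once Article 1 is removed. Article 6 does nothing except set the escalation of the base salary by reference to Article 1; with Article 1 gone it has no independent effect and is inoperative. Under the stated default rule, only provisions that cannot operate independently fall away; the rest are enforced. The provisions still in force are Article 3, Article 4, and Article 5. Article 4 is among the surviving provisions, so the answer is yes.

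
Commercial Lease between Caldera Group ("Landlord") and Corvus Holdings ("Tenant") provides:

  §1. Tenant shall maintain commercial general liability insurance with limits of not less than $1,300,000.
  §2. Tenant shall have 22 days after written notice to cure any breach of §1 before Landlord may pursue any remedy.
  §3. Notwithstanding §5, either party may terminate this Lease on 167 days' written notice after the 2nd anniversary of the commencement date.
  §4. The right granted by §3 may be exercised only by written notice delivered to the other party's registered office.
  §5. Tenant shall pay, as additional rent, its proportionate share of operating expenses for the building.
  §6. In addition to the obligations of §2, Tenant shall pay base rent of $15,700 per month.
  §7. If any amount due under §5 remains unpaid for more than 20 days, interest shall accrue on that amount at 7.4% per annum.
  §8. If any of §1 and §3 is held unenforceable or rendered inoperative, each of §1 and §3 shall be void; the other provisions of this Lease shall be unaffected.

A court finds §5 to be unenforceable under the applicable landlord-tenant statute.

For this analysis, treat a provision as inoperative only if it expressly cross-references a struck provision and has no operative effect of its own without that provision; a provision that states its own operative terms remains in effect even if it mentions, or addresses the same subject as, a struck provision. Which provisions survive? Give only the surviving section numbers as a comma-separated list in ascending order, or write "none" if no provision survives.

1, 2, 3, 4, 6, 8

§5 is struck. §7 does nothing except set the default interest on the operating-expense charge by reference to §5; with §5 gone it has no independent effect and is inoperative. §3 mentions §5 but its own obligation stands independently of §5, so §3 is not affected. §8 ties §1 and §3 together, but none of those is affected here; the remaining provisions continue in force under §8. The provisions still in force are §1, §2, §3, §4, §6, and §8.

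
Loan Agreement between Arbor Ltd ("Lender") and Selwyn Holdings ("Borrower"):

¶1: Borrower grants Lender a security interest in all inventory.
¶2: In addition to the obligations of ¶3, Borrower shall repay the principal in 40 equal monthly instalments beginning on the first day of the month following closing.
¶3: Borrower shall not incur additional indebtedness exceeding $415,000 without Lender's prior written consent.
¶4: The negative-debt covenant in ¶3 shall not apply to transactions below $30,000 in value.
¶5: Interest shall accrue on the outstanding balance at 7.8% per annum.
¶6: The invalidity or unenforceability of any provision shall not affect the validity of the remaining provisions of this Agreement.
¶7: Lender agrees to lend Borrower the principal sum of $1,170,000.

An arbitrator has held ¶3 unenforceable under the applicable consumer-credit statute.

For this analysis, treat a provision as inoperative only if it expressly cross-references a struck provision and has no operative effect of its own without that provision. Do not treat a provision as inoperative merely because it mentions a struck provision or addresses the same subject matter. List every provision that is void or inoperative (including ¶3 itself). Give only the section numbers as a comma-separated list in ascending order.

¶3 is struck. ¶4 has no operative effect of its own apart from ¶3 and is therefore inoperative. Although ¶2 refers to ¶3, its operative terms do not depend on ¶3, so it remains in effect. Under the severability clause in ¶6, the remaining provisions continue in force. ¶1, ¶2, ¶5, ¶6, and ¶7 remain in effect.

3, 4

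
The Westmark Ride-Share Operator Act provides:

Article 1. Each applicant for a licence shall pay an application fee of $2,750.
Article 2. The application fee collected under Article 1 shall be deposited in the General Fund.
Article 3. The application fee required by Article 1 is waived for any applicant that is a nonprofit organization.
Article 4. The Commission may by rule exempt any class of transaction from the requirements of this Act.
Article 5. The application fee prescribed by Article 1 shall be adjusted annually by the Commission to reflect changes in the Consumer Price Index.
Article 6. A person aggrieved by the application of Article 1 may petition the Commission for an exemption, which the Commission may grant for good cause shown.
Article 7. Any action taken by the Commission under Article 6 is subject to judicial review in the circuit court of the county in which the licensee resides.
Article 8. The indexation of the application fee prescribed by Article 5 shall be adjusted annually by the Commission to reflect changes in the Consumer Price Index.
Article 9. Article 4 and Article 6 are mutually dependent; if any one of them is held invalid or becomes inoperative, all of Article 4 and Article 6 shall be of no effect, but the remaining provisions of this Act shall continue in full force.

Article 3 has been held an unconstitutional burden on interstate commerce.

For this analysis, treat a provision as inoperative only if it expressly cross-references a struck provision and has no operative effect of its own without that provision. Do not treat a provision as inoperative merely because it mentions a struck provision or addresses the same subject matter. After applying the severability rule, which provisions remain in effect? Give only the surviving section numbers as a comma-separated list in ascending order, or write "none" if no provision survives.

Article 3 is struck. No other provision's operative terms depend on Article 3. Article 9 ties Article 4 and Article 6 together, but none of those is affected here; the remaining provisions continue in force under Article 9. That leaves Article 1, Article 2, Article 4, Article 5, Article 6, Article 7, Article 8, and Article 9 in effect.

1, 2, 4, 5, 6, 7, 8, 9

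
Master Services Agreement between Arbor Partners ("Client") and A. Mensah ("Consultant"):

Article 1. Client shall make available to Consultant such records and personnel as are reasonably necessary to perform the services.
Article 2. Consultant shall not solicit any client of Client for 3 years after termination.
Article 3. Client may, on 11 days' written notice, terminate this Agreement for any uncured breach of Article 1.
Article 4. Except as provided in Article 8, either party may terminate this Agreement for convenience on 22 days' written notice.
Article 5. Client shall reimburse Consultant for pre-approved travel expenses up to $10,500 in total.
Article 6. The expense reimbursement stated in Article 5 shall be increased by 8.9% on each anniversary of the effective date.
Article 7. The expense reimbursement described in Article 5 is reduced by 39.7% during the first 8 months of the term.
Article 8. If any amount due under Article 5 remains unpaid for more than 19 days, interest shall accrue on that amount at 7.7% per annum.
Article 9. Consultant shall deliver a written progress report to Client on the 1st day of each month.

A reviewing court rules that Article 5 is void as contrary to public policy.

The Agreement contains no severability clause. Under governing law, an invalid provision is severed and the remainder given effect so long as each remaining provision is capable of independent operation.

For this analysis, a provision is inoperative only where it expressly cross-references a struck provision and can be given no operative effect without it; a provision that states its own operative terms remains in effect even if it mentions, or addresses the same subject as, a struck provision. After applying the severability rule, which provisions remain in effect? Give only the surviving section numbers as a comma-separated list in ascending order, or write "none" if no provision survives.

1, 2, 3, 4, 9

Article 5 is struck. Article 6 does nothing except set the escalation of the expense reimbursement by reference to Article 5; with Article 5 gone it has no independent effect and is inoperative. Article 7 has no operative effect of its own apart from Article 5 and is therefore inoperative. Article 8 operates only by reference to Article 5, so it falls with Article 5. Article 4 mentions Article 8 but its own obligation stands independently of Article 8, so Article 4 is not affected. With no severability clause, the stated default rule severs what cannot stand and enforces each remaining provision that can operate on its own. Article 1, Article 2, Article 3, Article 4, and Article 9 remain in effect.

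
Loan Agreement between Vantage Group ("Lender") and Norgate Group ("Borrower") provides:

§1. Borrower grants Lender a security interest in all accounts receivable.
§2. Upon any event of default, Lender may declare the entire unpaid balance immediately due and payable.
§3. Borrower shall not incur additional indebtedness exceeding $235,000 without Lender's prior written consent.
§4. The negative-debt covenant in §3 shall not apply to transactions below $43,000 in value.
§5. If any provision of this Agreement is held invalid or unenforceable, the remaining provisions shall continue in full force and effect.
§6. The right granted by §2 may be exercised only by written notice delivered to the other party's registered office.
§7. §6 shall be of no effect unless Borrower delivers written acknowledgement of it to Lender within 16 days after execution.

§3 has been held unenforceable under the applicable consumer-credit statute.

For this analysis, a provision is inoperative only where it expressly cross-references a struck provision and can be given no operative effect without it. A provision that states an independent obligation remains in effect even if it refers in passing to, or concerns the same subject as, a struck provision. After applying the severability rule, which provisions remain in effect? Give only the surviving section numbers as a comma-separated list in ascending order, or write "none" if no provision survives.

§3 is struck. §4 has no operative effect of its own apart from §3 and is therefore inoperative. §5 is a severability clause and preserves every provision that can still be given independent effect. §1, §2, §5, §6, and §7 remain in effect.

1, 2, 5, 6, 7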